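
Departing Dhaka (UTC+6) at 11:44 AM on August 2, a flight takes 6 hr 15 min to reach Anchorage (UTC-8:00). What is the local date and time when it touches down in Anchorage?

Convert departure to UTC: 11:44 AM − 6:00 = 5:44 AM UTC on Aug 2.
Add 6 hours 15 minutes travel time → 11:59 AM UTC.
Anchorage is UTC−8:00, so local arrival = 11:59 AM − 8:00 = 3:59 AM on Aug 2.

3:59 AM on August 2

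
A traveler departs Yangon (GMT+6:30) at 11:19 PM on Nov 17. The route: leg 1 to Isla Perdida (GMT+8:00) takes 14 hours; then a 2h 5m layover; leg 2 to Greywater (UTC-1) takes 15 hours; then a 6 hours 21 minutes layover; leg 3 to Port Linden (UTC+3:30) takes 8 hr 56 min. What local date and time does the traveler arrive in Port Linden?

Convert departure to UTC: 11:19 PM − 6:30 = 4:49 PM UTC on Nov 17.
Add 14 hours leg 1 → 6:49 AM UTC (Nov 18).
Add 2 hours and 5 minutes layover in Isla Perdida → 8:54 AM UTC.
Add 15 hours leg 2 → 11:54 PM UTC.
Add 6 hours and 21 minutes layover in Greywater → 6:15 AM UTC (Nov 19).
Add 8 hours and 56 minutes leg 3 → 3:11 PM UTC.
Port Linden is UTC+3:30, so local arrival = 3:11 PM + 3:30 = 6:41 PM on Nov 19.

6:41 PM on Nov 19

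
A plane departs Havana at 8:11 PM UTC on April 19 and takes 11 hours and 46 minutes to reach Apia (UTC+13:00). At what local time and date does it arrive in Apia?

8:57 PM on April 20

Departure is given in UTC: 8:11 PM on Apr 19.
Add 11 hours and 46 minutes → 7:57 AM UTC (Apr 20).
Apia is UTC+13:00: 7:57 AM + 13:00 = 8:57 PM on Apr 20.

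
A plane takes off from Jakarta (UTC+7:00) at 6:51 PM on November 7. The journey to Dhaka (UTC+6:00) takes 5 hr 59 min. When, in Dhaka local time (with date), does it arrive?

Convert departure to UTC: 6:51 PM − 7:00 = 11:51 AM UTC on Nov 7.
Add 5 hours and 59 minutes travel time → 5:50 PM UTC.
Dhaka is UTC+6:00, so local arrival = 5:50 PM + 6:00 = 11:50 PM on Nov 7.

11:50 PM on November 7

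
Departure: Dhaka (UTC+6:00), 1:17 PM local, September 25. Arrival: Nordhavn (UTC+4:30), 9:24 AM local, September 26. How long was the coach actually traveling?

21 hours 37 minutes

Nordhavn is 1:30 behind Dhaka.
Clock-face elapsed time (ignoring zones) is 20 hours 7 minutes.
Actual elapsed = 20 hours 7 minutes + 1:30 = 21 hours 37 minutes.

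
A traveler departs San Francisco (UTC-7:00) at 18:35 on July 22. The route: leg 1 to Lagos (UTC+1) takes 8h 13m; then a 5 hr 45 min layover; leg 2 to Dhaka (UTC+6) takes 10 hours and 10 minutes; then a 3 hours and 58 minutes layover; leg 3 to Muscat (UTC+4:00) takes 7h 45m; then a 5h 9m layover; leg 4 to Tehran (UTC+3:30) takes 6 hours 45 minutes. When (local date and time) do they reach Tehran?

Convert departure to UTC: 18:35 + 7:00 = 01:35 UTC on Jul 23.
Add 8 hours 13 minutes leg 1 → 09:48 UTC.
Add 5 hours and 45 minutes layover in Lagos → 15:33 UTC.
Add 10 hours and 10 minutes leg 2 → 01:43 UTC (Jul 24).
Add 3 hours and 58 minutes layover in Dhaka → 05:41 UTC.
Add 7 hours and 45 minutes leg 3 → 13:26 UTC.
Add 5 hours 9 minutes layover in Muscat → 18:35 UTC.
Add 6 hours and 45 minutes leg 4 → 01:20 UTC (Jul 25).
Tehran is UTC+3:30, so local arrival = 01:20 + 3:30 = 04:50 on Jul 25.

04:50 on July 25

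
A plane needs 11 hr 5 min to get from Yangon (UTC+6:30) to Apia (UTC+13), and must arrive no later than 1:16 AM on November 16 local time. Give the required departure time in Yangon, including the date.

Target arrival in UTC: 1:16 AM − 13:00 = 12:16 PM on Nov 15.
Subtract 11 hours 5 minutes → departure 1:11 AM UTC on Nov 15.
Yangon is UTC+6:30: 1:11 AM + 6:30 = 7:41 AM on Nov 15.

7:41 AM on Nov 15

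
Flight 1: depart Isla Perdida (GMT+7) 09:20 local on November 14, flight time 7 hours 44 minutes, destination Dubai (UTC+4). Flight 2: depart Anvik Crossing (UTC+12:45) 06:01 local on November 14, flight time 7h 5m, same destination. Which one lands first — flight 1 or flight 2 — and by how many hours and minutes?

the second, by 9 hours 43 minutes

Flight 1 in UTC: 09:20 − 7:00 = 02:20 on Nov 14.
+7 hours 44 minutes → arrive 10:04 UTC on Nov 14.
Flight 2 in UTC: 06:01 − 12:45 = 17:16 on Nov 13.
+7 hours and 5 minutes → arrive 00:21 UTC on Nov 14.
Flight 2 lands earlier by 9 hours 43 minutes.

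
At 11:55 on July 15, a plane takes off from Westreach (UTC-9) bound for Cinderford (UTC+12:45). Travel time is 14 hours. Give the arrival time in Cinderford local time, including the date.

Convert departure to UTC: 11:55 + 9:00 = 20:55 UTC on Jul 15.
Add 14 hours travel time → 10:55 UTC (Jul 16).
Cinderford is UTC+12:45, so local arrival = 10:55 + 12:45 = 23:40 on Jul 16.

23:40 on July 16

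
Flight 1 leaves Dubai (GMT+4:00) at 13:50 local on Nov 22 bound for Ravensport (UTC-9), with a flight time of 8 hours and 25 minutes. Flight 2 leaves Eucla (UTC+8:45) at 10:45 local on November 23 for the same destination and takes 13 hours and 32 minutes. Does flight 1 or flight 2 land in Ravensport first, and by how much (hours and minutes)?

the first, by 21 hours 17 minutes

Flight 1 in UTC: 13:50 − 4:00 = 09:50 on Nov 22.
+8 hours and 25 minutes → arrive 18:15 UTC on Nov 22.
Flight 2 in UTC: 10:45 − 8:45 = 02:00 on Nov 23.
+13 hours 32 minutes → arrive 15:32 UTC on Nov 23.
Flight 1 lands earlier by 21 hours 17 minutes.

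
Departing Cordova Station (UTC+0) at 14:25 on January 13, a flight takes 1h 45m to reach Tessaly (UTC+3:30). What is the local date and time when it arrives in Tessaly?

19:40 on Jan 13

Cordova Station is at UTC+0, so departure is already 14:25 UTC on Jan 13.
Add 1 hour 45 minutes travel time → 16:10 UTC.
Tessaly is UTC+3:30, so local arrival = 16:10 + 3:30 = 19:40 on Jan 13.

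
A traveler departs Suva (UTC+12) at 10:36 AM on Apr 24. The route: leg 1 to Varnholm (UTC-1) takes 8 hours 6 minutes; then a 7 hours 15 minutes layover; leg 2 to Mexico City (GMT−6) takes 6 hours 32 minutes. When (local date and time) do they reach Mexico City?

2:29 PM on April 24

Convert departure to UTC: 10:36 AM − 12:00 = 10:36 PM UTC on Apr 23.
Add 8 hours 6 minutes leg 1 → 6:42 AM UTC (Apr 24).
Add 7 hours 15 minutes layover in Varnholm → 1:57 PM UTC.
Add 6 hours 32 minutes leg 2 → 8:29 PM UTC.
Mexico City is UTC−6:00, so local arrival = 8:29 PM − 6:00 = 2:29 PM on Apr 24.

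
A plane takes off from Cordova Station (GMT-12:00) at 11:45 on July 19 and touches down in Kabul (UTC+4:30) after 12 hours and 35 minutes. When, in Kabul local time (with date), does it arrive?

16:50 on July 20

Kabul is 16:30 ahead of Cordova Station.
After 12 hours and 35 minutes it is 00:20 (Jul 20) in Cordova Station.
Shift by the zone difference: 00:20 + 16:30 = 16:50 on Jul 20 in Kabul.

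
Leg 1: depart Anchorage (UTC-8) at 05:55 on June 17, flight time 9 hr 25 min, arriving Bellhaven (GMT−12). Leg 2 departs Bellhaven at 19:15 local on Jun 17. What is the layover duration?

Convert departure to UTC: 05:55 + 8:00 = 13:55 UTC on Jun 17.
Add 9 hours 25 minutes flight time → 23:20 UTC.
Bellhaven is UTC−12:00, so local arrival = 23:20 − 12:00 = 11:20 on Jun 17.
Layover = 19:15 − 11:20 = 7 hours 55 minutes.

7 hours 55 minutes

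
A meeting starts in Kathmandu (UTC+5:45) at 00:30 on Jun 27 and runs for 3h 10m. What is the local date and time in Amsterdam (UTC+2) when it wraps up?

Convert start to UTC: 00:30 − 5:45 = 18:45 UTC on Jun 26.
Add 3 hours and 10 minutes duration → 21:55 UTC.
Amsterdam is UTC+2:00, so local end time = 21:55 + 2:00 = 23:55 on Jun 26.

23:55 on Jun 26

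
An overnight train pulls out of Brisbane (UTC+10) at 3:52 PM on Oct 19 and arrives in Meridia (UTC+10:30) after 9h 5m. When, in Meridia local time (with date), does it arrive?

Convert departure to UTC: 3:52 PM − 10:00 = 5:52 AM UTC on Oct 19.
Add 9 hours 5 minutes travel time → 2:57 PM UTC.
Meridia is UTC+10:30, so local arrival = 2:57 PM + 10:30 = 1:27 AM on Oct 20.

1:27 AM on October 20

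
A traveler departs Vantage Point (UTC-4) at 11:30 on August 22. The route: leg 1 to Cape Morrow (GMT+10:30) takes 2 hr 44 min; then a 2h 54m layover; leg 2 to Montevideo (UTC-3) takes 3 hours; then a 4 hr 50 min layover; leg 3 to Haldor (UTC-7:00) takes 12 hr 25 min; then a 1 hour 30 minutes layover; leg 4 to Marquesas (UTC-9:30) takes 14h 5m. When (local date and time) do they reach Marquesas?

23:28 on Aug 23

Convert departure to UTC: 11:30 + 4:00 = 15:30 UTC on Aug 22.
Add 2 hours and 44 minutes leg 1 → 18:14 UTC.
Add 2 hours 54 minutes layover in Cape Morrow → 21:08 UTC.
Add 3 hours leg 2 → 00:08 UTC (Aug 23).
Add 4 hours 50 minutes layover in Montevideo → 04:58 UTC.
Add 12 hours 25 minutes leg 3 → 17:23 UTC.
Add 1 hour 30 minutes layover in Haldor → 18:53 UTC.
Add 14 hours 5 minutes leg 4 → 08:58 UTC (Aug 24).
Marquesas is UTC−9:30, so local arrival = 08:58 − 9:30 = 23:28 on Aug 23.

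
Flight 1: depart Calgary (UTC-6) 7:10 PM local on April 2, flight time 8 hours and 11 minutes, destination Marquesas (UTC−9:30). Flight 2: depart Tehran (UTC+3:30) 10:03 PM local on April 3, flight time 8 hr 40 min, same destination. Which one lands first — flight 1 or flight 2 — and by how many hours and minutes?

the first, by 17 hours 52 minutes

Flight 1 in UTC: 7:10 PM + 6:00 = 1:10 AM on Apr 3.
+8 hours and 11 minutes → arrive 9:21 AM UTC on Apr 3.
Flight 2 in UTC: 10:03 PM − 3:30 = 6:33 PM on Apr 3.
+8 hours 40 minutes → arrive 3:13 AM UTC on Apr 4.
Flight 1 lands earlier by 17 hours 52 minutes.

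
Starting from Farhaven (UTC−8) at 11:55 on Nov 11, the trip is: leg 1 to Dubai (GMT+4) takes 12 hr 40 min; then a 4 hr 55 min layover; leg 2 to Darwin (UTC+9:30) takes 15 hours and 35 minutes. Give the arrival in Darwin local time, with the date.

Convert departure to UTC: 11:55 + 8:00 = 19:55 UTC on Nov 11.
Add 12 hours 40 minutes leg 1 → 08:35 UTC (Nov 12).
Add 4 hours 55 minutes layover in Dubai → 13:30 UTC.
Add 15 hours 35 minutes leg 2 → 05:05 UTC (Nov 13).
Darwin is UTC+9:30, so local arrival = 05:05 + 9:30 = 14:35 on Nov 13.

14:35 on Nov 13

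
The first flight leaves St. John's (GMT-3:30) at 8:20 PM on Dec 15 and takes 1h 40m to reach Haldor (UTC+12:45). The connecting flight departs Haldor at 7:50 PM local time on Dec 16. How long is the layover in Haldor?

Convert departure to UTC: 8:20 PM + 3:30 = 11:50 PM UTC on Dec 15.
Add 1 hour 40 minutes flight time → 1:30 AM UTC (Dec 16).
Haldor is UTC+12:45, so local arrival = 1:30 AM + 12:45 = 2:15 PM on Dec 16.
Layover = 7:50 PM − 2:15 PM = 5 hours 35 minutes.

5 hours 35 minutes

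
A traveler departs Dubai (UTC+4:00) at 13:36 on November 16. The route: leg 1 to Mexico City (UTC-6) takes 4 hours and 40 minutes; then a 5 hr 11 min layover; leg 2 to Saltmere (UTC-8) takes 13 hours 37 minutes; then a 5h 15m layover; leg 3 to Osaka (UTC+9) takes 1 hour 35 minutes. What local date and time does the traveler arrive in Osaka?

00:54 on Nov 18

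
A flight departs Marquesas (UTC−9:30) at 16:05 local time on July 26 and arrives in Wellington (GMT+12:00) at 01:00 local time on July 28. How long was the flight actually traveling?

11 hours 25 minutes

Departure in UTC: 16:05 + 9:30 = 01:35 on Jul 27.
Arrival in UTC: 01:00 − 12:00 = 13:00 on Jul 27.
Elapsed = 13:00 − 01:35 = 11 hours 25 minutes.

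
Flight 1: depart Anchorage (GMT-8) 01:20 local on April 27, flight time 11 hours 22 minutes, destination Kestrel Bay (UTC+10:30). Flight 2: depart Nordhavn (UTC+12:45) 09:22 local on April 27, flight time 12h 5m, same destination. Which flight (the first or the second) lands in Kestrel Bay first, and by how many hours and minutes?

the second, by 12 hours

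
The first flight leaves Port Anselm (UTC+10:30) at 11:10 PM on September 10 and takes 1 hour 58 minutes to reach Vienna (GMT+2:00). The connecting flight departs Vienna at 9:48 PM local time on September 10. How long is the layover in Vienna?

Convert departure to UTC: 11:10 PM − 10:30 = 12:40 PM UTC on Sep 10.
Add 1 hour 58 minutes flight time → 2:38 PM UTC.
Vienna is UTC+2:00, so local arrival = 2:38 PM + 2:00 = 4:38 PM on Sep 10.
Layover = 9:48 PM − 4:38 PM = 5 hours 10 minutes.

5 hours 10 minutes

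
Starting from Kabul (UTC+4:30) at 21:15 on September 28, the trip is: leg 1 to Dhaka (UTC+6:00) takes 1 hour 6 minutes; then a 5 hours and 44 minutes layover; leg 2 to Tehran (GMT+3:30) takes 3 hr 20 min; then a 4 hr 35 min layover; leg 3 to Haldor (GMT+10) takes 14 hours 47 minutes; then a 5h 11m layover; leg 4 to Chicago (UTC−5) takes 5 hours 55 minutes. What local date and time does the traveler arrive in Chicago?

04:23 on September 30

Convert departure to UTC: 21:15 − 4:30 = 16:45 UTC on Sep 28.
Add 1 hour and 6 minutes leg 1 → 17:51 UTC.
Add 5 hours 44 minutes layover in Dhaka → 23:35 UTC.
Add 3 hours and 20 minutes leg 2 → 02:55 UTC (Sep 29).
Add 4 hours 35 minutes layover in Tehran → 07:30 UTC.
Add 14 hours and 47 minutes leg 3 → 22:17 UTC.
Add 5 hours 11 minutes layover in Haldor → 03:28 UTC (Sep 30).
Add 5 hours 55 minutes leg 4 → 09:23 UTC.
Chicago is UTC−5:00, so local arrival = 09:23 − 5:00 = 04:23 on Sep 30.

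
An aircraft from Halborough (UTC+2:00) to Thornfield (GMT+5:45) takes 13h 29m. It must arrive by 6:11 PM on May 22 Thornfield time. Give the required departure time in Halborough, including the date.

Target arrival in UTC: 6:11 PM − 5:45 = 12:26 PM on May 22.
Subtract 13 hours 29 minutes → departure 10:57 PM UTC on May 21.
Halborough is UTC+2:00: 10:57 PM + 2:00 = 12:57 AM on May 22.

12:57 AM on May 22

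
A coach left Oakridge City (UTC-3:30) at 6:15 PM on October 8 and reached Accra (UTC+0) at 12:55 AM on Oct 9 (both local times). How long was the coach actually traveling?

Departure in UTC: 6:15 PM + 3:30 = 9:45 PM on Oct 8.
Arrival is already UTC: 12:55 AM on Oct 9.
Elapsed = 12:55 AM − 9:45 PM (+1 day) = 3 hours 10 minutes.

3 hours 10 minutes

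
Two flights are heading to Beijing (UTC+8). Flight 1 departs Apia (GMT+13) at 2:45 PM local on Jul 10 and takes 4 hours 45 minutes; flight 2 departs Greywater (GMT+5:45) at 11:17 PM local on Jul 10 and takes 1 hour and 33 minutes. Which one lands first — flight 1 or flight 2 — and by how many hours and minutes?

the first, by 12 hours 35 minutes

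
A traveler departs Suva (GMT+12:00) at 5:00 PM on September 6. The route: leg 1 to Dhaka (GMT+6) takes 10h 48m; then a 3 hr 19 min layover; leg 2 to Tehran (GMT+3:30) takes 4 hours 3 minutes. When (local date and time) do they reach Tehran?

2:40 AM on September 7

Convert departure to UTC: 5:00 PM − 12:00 = 5:00 AM UTC on Sep 6.
Add 10 hours and 48 minutes leg 1 → 3:48 PM UTC.
Add 3 hours and 19 minutes layover in Dhaka → 7:07 PM UTC.
Add 4 hours and 3 minutes leg 2 → 11:10 PM UTC.
Tehran is UTC+3:30, so local arrival = 11:10 PM + 3:30 = 2:40 AM on Sep 7.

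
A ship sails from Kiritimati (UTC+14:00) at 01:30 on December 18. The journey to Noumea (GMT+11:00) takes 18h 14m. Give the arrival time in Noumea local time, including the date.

Convert departure to UTC: 01:30 − 14:00 = 11:30 UTC on Dec 17.
Add 18 hours and 14 minutes travel time → 05:44 UTC (Dec 18).
Noumea is UTC+11:00, so local arrival = 05:44 + 11:00 = 16:44 on Dec 18.

16:44 on Dec 18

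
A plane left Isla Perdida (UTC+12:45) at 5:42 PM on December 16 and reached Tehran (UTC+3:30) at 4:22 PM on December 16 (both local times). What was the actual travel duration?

Departure in UTC: 5:42 PM − 12:45 = 4:57 AM on Dec 16.
Arrival in UTC: 4:22 PM − 3:30 = 12:52 PM on Dec 16.
Elapsed = 12:52 PM − 4:57 AM = 7 hours 55 minutes.

7 hours 55 minutes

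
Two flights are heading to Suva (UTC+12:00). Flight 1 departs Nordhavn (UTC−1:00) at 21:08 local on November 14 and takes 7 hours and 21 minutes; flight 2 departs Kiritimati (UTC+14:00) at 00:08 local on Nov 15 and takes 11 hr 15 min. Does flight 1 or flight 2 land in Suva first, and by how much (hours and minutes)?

Flight 1 in UTC: 21:08 + 1:00 = 22:08 on Nov 14.
+7 hours and 21 minutes → arrive 05:29 UTC on Nov 15.
Flight 2 in UTC: 00:08 − 14:00 = 10:08 on Nov 14.
+11 hours and 15 minutes → arrive 21:23 UTC on Nov 14.
Flight 2 lands earlier by 8 hours 6 minutes.

the second, by 8 hours 6 minutes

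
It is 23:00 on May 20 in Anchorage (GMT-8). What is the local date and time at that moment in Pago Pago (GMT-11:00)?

20:00 on May 20

In UTC: 23:00 + 8:00 = 07:00 on May 21.
Pago Pago is UTC−11:00: 07:00 − 11:00 = 20:00 on May 20.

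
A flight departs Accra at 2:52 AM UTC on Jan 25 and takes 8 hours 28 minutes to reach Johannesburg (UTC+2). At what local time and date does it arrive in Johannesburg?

Departure is given in UTC: 2:52 AM on Jan 25.
Add 8 hours and 28 minutes → 11:20 AM UTC.
Johannesburg is UTC+2:00: 11:20 AM + 2:00 = 1:20 PM on Jan 25.

1:20 PM on January 25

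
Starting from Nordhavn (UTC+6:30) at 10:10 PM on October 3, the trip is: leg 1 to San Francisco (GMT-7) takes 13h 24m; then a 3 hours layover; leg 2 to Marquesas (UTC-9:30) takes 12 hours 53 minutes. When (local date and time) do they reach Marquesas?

11:27 AM on October 4

Convert departure to UTC: 10:10 PM − 6:30 = 3:40 PM UTC on Oct 3.
Add 13 hours and 24 minutes leg 1 → 5:04 AM UTC (Oct 4).
Add 3 hours layover in San Francisco → 8:04 AM UTC.
Add 12 hours 53 minutes leg 2 → 8:57 PM UTC.
Marquesas is UTC−9:30, so local arrival = 8:57 PM − 9:30 = 11:27 AM on Oct 4.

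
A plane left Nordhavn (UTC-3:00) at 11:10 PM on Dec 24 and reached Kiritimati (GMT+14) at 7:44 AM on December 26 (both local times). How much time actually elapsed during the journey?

Departure in UTC: 11:10 PM + 3:00 = 2:10 AM on Dec 25.
Arrival in UTC: 7:44 AM − 14:00 = 5:44 PM on Dec 25.
Elapsed = 5:44 PM − 2:10 AM = 15 hours 34 minutes.

15 hours 34 minutes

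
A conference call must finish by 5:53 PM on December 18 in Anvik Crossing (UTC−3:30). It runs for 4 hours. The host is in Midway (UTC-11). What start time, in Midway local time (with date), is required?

6:23 AM on December 18

Target end time in UTC: 5:53 PM + 3:30 = 9:23 PM on Dec 18.
Subtract 4 hours → start 5:23 PM UTC on Dec 18.
Midway is UTC−11:00: 5:23 PM − 11:00 = 6:23 AM on Dec 18.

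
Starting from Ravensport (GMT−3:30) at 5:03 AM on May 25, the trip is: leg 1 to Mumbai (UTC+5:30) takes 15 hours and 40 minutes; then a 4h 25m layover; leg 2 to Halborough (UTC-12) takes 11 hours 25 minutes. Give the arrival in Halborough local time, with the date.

Convert departure to UTC: 5:03 AM + 3:30 = 8:33 AM UTC on May 25.
Add 15 hours 40 minutes leg 1 → 12:13 AM UTC (May 26).
Add 4 hours 25 minutes layover in Mumbai → 4:38 AM UTC.
Add 11 hours 25 minutes leg 2 → 4:03 PM UTC.
Halborough is UTC−12:00, so local arrival = 4:03 PM − 12:00 = 4:03 AM on May 26.

4:03 AM on May 26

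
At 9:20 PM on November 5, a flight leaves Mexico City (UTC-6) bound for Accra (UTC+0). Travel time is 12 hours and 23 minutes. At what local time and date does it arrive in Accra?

Convert departure to UTC: 9:20 PM + 6:00 = 3:20 AM UTC on Nov 6.
Add 12 hours 23 minutes travel time → 3:43 PM UTC.
Accra is UTC+0, so local arrival is the same: 3:43 PM on Nov 6.

3:43 PM on November 6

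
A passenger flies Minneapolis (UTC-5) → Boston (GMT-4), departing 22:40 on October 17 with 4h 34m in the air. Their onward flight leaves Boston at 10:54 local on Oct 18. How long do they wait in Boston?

6 hours 40 minutes

Convert departure to UTC: 22:40 + 5:00 = 03:40 UTC on Oct 18.
Add 4 hours 34 minutes flight time → 08:14 UTC.
Boston is UTC−4:00, so local arrival = 08:14 − 4:00 = 04:14 on Oct 18.
Layover = 10:54 − 04:14 = 6 hours 40 minutes.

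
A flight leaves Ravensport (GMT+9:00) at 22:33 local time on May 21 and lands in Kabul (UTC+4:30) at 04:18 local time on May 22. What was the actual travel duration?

Departure in UTC: 22:33 − 9:00 = 13:33 on May 21.
Arrival in UTC: 04:18 − 4:30 = 23:48 on May 21.
Elapsed = 23:48 − 13:33 = 10 hours 15 minutes.

10 hours 15 minutes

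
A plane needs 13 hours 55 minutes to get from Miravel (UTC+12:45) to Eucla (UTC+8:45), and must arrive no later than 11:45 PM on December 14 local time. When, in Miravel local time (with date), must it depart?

1:50 PM on December 14

Target arrival in UTC: 11:45 PM − 8:45 = 3:00 PM on Dec 14.
Subtract 13 hours and 55 minutes → departure 1:05 AM UTC on Dec 14.
Miravel is UTC+12:45: 1:05 AM + 12:45 = 1:50 PM on Dec 14.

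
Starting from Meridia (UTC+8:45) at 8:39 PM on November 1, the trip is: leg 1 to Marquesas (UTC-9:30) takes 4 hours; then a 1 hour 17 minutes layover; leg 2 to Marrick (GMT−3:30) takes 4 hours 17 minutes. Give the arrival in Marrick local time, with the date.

5:58 PM on November 1

Convert departure to UTC: 8:39 PM − 8:45 = 11:54 AM UTC on Nov 1.
Add 4 hours leg 1 → 3:54 PM UTC.
Add 1 hour and 17 minutes layover in Marquesas → 5:11 PM UTC.
Add 4 hours 17 minutes leg 2 → 9:28 PM UTC.
Marrick is UTC−3:30, so local arrival = 9:28 PM − 3:30 = 5:58 PM on Nov 1.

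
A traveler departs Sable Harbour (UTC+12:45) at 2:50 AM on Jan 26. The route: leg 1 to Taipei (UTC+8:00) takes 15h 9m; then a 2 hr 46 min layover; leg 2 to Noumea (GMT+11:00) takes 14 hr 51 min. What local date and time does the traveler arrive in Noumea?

9:51 AM on Jan 27

Convert departure to UTC: 2:50 AM − 12:45 = 2:05 PM UTC on Jan 25.
Add 15 hours 9 minutes leg 1 → 5:14 AM UTC (Jan 26).
Add 2 hours and 46 minutes layover in Taipei → 8:00 AM UTC.
Add 14 hours and 51 minutes leg 2 → 10:51 PM UTC.
Noumea is UTC+11:00, so local arrival = 10:51 PM + 11:00 = 9:51 AM on Jan 27.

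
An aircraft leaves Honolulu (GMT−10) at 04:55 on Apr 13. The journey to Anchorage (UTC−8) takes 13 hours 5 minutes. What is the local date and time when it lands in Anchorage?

Convert departure to UTC: 04:55 + 10:00 = 14:55 UTC on Apr 13.
Add 13 hours and 5 minutes travel time → 04:00 UTC (Apr 14).
Anchorage is UTC−8:00, so local arrival = 04:00 − 8:00 = 20:00 on Apr 13.

20:00 on Apr 13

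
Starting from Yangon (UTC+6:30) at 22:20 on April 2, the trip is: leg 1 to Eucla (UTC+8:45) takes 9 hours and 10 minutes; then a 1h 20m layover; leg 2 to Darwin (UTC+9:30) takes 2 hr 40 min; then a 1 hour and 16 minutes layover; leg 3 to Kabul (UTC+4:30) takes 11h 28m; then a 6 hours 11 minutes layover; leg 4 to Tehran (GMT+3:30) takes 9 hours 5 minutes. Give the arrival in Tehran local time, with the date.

Convert departure to UTC: 22:20 − 6:30 = 15:50 UTC on Apr 2.
Add 9 hours and 10 minutes leg 1 → 01:00 UTC (Apr 3).
Add 1 hour 20 minutes layover in Eucla → 02:20 UTC.
Add 2 hours and 40 minutes leg 2 → 05:00 UTC.
Add 1 hour and 16 minutes layover in Darwin → 06:16 UTC.
Add 11 hours and 28 minutes leg 3 → 17:44 UTC.
Add 6 hours and 11 minutes layover in Kabul → 23:55 UTC.
Add 9 hours and 5 minutes leg 4 → 09:00 UTC (Apr 4).
Tehran is UTC+3:30, so local arrival = 09:00 + 3:30 = 12:30 on Apr 4.

12:30 on Apr 4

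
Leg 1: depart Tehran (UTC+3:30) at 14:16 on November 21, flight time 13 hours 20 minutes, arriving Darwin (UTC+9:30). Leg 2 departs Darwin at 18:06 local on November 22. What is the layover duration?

8 hours 30 minutes

Convert departure to UTC: 14:16 − 3:30 = 10:46 UTC on Nov 21.
Add 13 hours and 20 minutes flight time → 00:06 UTC (Nov 22).
Darwin is UTC+9:30, so local arrival = 00:06 + 9:30 = 09:36 on Nov 22.
Layover = 18:06 − 09:36 = 8 hours 30 minutes.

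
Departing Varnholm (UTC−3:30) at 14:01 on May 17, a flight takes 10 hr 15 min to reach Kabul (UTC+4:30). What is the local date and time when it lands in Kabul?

Kabul is 8:00 ahead of Varnholm.
After 10 hours and 15 minutes it is 00:16 (May 18) in Varnholm.
Shift by the zone difference: 00:16 + 8:00 = 08:16 on May 18 in Kabul.

08:16 on May 18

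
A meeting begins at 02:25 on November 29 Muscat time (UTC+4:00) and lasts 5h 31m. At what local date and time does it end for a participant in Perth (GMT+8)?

11:56 on November 29

Convert start to UTC: 02:25 − 4:00 = 22:25 UTC on Nov 28.
Add 5 hours and 31 minutes duration → 03:56 UTC (Nov 29).
Perth is UTC+8:00, so local end time = 03:56 + 8:00 = 11:56 on Nov 29.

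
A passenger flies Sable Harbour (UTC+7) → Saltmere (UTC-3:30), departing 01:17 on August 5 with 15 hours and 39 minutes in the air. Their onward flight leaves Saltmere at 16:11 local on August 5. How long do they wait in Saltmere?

Convert departure to UTC: 01:17 − 7:00 = 18:17 UTC on Aug 4.
Add 15 hours 39 minutes flight time → 09:56 UTC (Aug 5).
Saltmere is UTC−3:30, so local arrival = 09:56 − 3:30 = 06:26 on Aug 5.
Layover = 16:11 − 06:26 = 9 hours 45 minutes.

9 hours 45 minutes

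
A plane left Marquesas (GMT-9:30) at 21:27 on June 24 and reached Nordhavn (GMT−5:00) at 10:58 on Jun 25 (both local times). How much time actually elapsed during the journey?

9 hours 1 minute

Nordhavn is 4:30 ahead of Marquesas.
Clock-face elapsed time (ignoring zones) is 13 hours 31 minutes.
Actual elapsed = 13 hours 31 minutes − 4:30 = 9 hours 1 minute.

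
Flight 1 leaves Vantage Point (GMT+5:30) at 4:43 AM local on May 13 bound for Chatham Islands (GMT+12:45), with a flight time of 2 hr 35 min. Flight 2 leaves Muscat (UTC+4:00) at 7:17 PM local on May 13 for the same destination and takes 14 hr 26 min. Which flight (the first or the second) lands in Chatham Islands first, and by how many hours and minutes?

Flight 1 in UTC: 4:43 AM − 5:30 = 11:13 PM on May 12.
+2 hours 35 minutes → arrive 1:48 AM UTC on May 13.
Flight 2 in UTC: 7:17 PM − 4:00 = 3:17 PM on May 13.
+14 hours and 26 minutes → arrive 5:43 AM UTC on May 14.
Flight 1 lands earlier by 27 hours 55 minutes.

the first, by 27 hours 55 minutes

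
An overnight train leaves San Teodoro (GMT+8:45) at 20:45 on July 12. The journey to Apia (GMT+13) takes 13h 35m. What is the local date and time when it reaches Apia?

Convert departure to UTC: 20:45 − 8:45 = 12:00 UTC on Jul 12.
Add 13 hours 35 minutes travel time → 01:35 UTC (Jul 13).
Apia is UTC+13:00, so local arrival = 01:35 + 13:00 = 14:35 on Jul 13.

14:35 on July 13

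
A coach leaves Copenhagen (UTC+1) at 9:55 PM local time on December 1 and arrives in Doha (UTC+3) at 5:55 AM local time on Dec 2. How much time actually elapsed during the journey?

Departure in UTC: 9:55 PM − 1:00 = 8:55 PM on Dec 1.
Arrival in UTC: 5:55 AM − 3:00 = 2:55 AM on Dec 2.
Elapsed = 2:55 AM − 8:55 PM (+1 day) = 6 hours.

6 hours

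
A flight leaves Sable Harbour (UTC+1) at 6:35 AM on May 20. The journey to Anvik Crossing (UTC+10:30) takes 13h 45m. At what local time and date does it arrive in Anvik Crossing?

Convert departure to UTC: 6:35 AM − 1:00 = 5:35 AM UTC on May 20.
Add 13 hours and 45 minutes travel time → 7:20 PM UTC.
Anvik Crossing is UTC+10:30, so local arrival = 7:20 PM + 10:30 = 5:50 AM on May 21.

5:50 AM on May 21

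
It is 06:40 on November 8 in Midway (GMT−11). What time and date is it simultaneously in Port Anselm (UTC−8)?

09:40 on November 8

In UTC: 06:40 + 11:00 = 17:40 on Nov 8.
Port Anselm is UTC−8:00: 17:40 − 8:00 = 09:40 on Nov 8.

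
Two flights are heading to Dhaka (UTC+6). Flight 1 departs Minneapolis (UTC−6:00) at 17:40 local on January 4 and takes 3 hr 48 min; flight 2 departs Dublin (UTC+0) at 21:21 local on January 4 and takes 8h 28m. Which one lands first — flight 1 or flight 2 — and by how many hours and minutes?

the first, by 2 hours 21 minutes

Flight 1 in UTC: 17:40 + 6:00 = 23:40 on Jan 4.
+3 hours 48 minutes → arrive 03:28 UTC on Jan 5.
Flight 2 departs at 21:21 UTC (Jan 4).
+8 hours 28 minutes → arrive 05:49 UTC on Jan 5.
Flight 1 lands earlier by 2 hours 21 minutes.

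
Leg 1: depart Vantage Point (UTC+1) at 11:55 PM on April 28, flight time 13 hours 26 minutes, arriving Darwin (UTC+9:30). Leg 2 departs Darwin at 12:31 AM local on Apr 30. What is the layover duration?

Convert departure to UTC: 11:55 PM − 1:00 = 10:55 PM UTC on Apr 28.
Add 13 hours 26 minutes flight time → 12:21 PM UTC (Apr 29).
Darwin is UTC+9:30, so local arrival = 12:21 PM + 9:30 = 9:51 PM on Apr 29.
Layover = 12:31 AM − 9:51 PM (+1 day) = 2 hours 40 minutes.

2 hours 40 minutes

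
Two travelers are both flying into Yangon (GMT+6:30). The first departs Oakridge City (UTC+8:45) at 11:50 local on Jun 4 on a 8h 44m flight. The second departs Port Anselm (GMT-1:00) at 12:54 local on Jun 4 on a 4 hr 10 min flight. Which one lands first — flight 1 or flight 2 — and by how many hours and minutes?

Flight 1 in UTC: 11:50 − 8:45 = 03:05 on Jun 4.
+8 hours 44 minutes → arrive 11:49 UTC on Jun 4.
Flight 2 in UTC: 12:54 + 1:00 = 13:54 on Jun 4.
+4 hours and 10 minutes → arrive 18:04 UTC on Jun 4.
Flight 1 lands earlier by 6 hours 15 minutes.

the first, by 6 hours 15 minutes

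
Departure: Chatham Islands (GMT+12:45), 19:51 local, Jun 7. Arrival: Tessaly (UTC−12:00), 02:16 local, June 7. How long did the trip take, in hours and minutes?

Departure in UTC: 19:51 − 12:45 = 07:06 on Jun 7.
Arrival in UTC: 02:16 + 12:00 = 14:16 on Jun 7.
Elapsed = 14:16 − 07:06 = 7 hours 10 minutes.

7 hours 10 minutes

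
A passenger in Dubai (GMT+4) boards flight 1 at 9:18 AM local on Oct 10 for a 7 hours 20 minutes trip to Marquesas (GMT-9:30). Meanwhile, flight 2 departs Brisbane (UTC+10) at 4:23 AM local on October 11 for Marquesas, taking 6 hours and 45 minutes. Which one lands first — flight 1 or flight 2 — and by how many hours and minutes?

the first, by 12 hours 30 minutes

Flight 1 in UTC: 9:18 AM − 4:00 = 5:18 AM on Oct 10.
+7 hours and 20 minutes → arrive 12:38 PM UTC on Oct 10.
Flight 2 in UTC: 4:23 AM − 10:00 = 6:23 PM on Oct 10.
+6 hours 45 minutes → arrive 1:08 AM UTC on Oct 11.
Flight 1 lands earlier by 12 hours 30 minutes.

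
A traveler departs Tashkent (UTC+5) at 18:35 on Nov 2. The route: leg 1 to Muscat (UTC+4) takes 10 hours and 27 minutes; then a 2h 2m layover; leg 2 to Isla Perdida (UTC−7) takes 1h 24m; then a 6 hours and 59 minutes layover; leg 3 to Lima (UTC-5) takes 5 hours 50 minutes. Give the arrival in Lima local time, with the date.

11:17 on November 3

Convert departure to UTC: 18:35 − 5:00 = 13:35 UTC on Nov 2.
Add 10 hours and 27 minutes leg 1 → 00:02 UTC (Nov 3).
Add 2 hours 2 minutes layover in Muscat → 02:04 UTC.
Add 1 hour and 24 minutes leg 2 → 03:28 UTC.
Add 6 hours and 59 minutes layover in Isla Perdida → 10:27 UTC.
Add 5 hours and 50 minutes leg 3 → 16:17 UTC.
Lima is UTC−5:00, so local arrival = 16:17 − 5:00 = 11:17 on Nov 3.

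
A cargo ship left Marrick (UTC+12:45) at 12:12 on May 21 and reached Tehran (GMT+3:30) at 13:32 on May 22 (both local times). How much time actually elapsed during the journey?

Tehran is 9:15 behind Marrick.
Clock-face elapsed time (ignoring zones) is 25 hours 20 minutes.
Actual elapsed = 25 hours 20 minutes + 9:15 = 34 hours 35 minutes.

34 hours 35 minutes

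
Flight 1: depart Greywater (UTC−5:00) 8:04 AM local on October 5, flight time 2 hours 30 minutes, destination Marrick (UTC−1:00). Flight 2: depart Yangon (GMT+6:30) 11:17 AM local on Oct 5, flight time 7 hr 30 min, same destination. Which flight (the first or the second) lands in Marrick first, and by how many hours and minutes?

Flight 1 in UTC: 8:04 AM + 5:00 = 1:04 PM on Oct 5.
+2 hours 30 minutes → arrive 3:34 PM UTC on Oct 5.
Flight 2 in UTC: 11:17 AM − 6:30 = 4:47 AM on Oct 5.
+7 hours 30 minutes → arrive 12:17 PM UTC on Oct 5.
Flight 2 lands earlier by 3 hours 17 minutes.

the second, by 3 hours 17 minutes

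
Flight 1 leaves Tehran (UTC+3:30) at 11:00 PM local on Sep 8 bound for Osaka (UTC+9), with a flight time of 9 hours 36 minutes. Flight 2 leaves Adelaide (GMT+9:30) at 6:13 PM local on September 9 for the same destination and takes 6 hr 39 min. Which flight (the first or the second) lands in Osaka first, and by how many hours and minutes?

the first, by 10 hours 16 minutes

Flight 1 in UTC: 11:00 PM − 3:30 = 7:30 PM on Sep 8.
+9 hours and 36 minutes → arrive 5:06 AM UTC on Sep 9.
Flight 2 in UTC: 6:13 PM − 9:30 = 8:43 AM on Sep 9.
+6 hours 39 minutes → arrive 3:22 PM UTC on Sep 9.
Flight 1 lands earlier by 10 hours 16 minutes.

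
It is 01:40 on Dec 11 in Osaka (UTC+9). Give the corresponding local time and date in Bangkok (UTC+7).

23:40 on December 10

In UTC: 01:40 − 9:00 = 16:40 on Dec 10.
Bangkok is UTC+7:00: 16:40 + 7:00 = 23:40 on Dec 10.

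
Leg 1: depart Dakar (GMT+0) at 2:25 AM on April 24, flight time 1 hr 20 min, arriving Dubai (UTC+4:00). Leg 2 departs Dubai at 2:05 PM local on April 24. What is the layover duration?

6 hours 20 minutes

Dakar is at UTC+0, so departure is already 2:25 AM UTC on Apr 24.
Add 1 hour and 20 minutes flight time → 3:45 AM UTC.
Dubai is UTC+4:00, so local arrival = 3:45 AM + 4:00 = 7:45 AM on Apr 24.
Layover = 2:05 PM − 7:45 AM = 6 hours 20 minutes.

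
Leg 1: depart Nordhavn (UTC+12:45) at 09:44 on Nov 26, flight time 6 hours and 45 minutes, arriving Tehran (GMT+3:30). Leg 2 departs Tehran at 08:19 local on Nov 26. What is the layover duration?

1 hour 5 minutes

Convert departure to UTC: 09:44 − 12:45 = 20:59 UTC on Nov 25.
Add 6 hours and 45 minutes flight time → 03:44 UTC (Nov 26).
Tehran is UTC+3:30, so local arrival = 03:44 + 3:30 = 07:14 on Nov 26.
Layover = 08:19 − 07:14 = 1 hour 5 minutes.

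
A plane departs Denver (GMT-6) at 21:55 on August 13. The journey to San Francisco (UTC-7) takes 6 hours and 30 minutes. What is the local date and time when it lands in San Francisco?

03:25 on Aug 14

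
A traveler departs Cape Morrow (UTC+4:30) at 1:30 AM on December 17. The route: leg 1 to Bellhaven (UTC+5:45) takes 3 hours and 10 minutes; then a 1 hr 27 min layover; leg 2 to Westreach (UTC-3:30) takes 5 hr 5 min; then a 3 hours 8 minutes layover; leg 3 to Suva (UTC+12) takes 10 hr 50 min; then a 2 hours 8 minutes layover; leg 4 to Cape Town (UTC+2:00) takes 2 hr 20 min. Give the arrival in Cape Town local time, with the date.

3:08 AM on Dec 18

Convert departure to UTC: 1:30 AM − 4:30 = 9:00 PM UTC on Dec 16.
Add 3 hours 10 minutes leg 1 → 12:10 AM UTC (Dec 17).
Add 1 hour and 27 minutes layover in Bellhaven → 1:37 AM UTC.
Add 5 hours 5 minutes leg 2 → 6:42 AM UTC.
Add 3 hours and 8 minutes layover in Westreach → 9:50 AM UTC.
Add 10 hours and 50 minutes leg 3 → 8:40 PM UTC.
Add 2 hours 8 minutes layover in Suva → 10:48 PM UTC.
Add 2 hours and 20 minutes leg 4 → 1:08 AM UTC (Dec 18).
Cape Town is UTC+2:00, so local arrival = 1:08 AM + 2:00 = 3:08 AM on Dec 18.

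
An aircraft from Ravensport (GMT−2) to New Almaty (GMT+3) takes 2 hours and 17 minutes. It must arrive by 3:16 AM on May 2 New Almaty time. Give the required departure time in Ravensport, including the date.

Target arrival in UTC: 3:16 AM − 3:00 = 12:16 AM on May 2.
Subtract 2 hours 17 minutes → departure 9:59 PM UTC on May 1.
Ravensport is UTC−2:00: 9:59 PM − 2:00 = 7:59 PM on May 1.

7:59 PM on May 1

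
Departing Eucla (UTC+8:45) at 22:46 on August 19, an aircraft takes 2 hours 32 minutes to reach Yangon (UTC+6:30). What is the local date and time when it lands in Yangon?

23:03 on August 19

Yangon is 2:15 behind Eucla.
After 2 hours and 32 minutes it is 01:18 (Aug 20) in Eucla.
Shift by the zone difference: 01:18 − 2:15 = 23:03 on Aug 19 in Yangon.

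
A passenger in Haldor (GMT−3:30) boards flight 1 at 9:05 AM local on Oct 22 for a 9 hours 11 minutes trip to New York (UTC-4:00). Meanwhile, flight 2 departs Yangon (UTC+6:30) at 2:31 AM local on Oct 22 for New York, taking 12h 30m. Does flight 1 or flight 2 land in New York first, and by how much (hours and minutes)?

Flight 1 in UTC: 9:05 AM + 3:30 = 12:35 PM on Oct 22.
+9 hours and 11 minutes → arrive 9:46 PM UTC on Oct 22.
Flight 2 in UTC: 2:31 AM − 6:30 = 8:01 PM on Oct 21.
+12 hours 30 minutes → arrive 8:31 AM UTC on Oct 22.
Flight 2 lands earlier by 13 hours 15 minutes.

the second, by 13 hours 15 minutes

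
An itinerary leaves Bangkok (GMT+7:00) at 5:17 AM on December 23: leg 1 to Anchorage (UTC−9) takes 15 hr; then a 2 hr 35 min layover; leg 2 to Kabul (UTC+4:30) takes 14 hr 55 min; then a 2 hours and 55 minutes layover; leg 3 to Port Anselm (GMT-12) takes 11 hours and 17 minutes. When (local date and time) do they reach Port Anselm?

Convert departure to UTC: 5:17 AM − 7:00 = 10:17 PM UTC on Dec 22.
Add 15 hours leg 1 → 1:17 PM UTC (Dec 23).
Add 2 hours 35 minutes layover in Anchorage → 3:52 PM UTC.
Add 14 hours and 55 minutes leg 2 → 6:47 AM UTC (Dec 24).
Add 2 hours 55 minutes layover in Kabul → 9:42 AM UTC.
Add 11 hours 17 minutes leg 3 → 8:59 PM UTC.
Port Anselm is UTC−12:00, so local arrival = 8:59 PM − 12:00 = 8:59 AM on Dec 24.

8:59 AM on Dec 24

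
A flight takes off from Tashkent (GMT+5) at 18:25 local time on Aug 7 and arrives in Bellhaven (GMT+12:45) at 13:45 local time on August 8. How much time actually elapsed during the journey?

11 hours 35 minutes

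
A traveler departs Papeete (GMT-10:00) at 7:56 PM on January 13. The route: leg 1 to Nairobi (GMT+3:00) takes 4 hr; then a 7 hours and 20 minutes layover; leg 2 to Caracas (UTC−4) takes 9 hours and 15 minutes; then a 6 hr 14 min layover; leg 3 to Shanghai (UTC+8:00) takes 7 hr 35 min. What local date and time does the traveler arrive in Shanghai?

12:20 AM on January 16

Convert departure to UTC: 7:56 PM + 10:00 = 5:56 AM UTC on Jan 14.
Add 4 hours leg 1 → 9:56 AM UTC.
Add 7 hours and 20 minutes layover in Nairobi → 5:16 PM UTC.
Add 9 hours 15 minutes leg 2 → 2:31 AM UTC (Jan 15).
Add 6 hours and 14 minutes layover in Caracas → 8:45 AM UTC.
Add 7 hours 35 minutes leg 3 → 4:20 PM UTC.
Shanghai is UTC+8:00, so local arrival = 4:20 PM + 8:00 = 12:20 AM on Jan 16.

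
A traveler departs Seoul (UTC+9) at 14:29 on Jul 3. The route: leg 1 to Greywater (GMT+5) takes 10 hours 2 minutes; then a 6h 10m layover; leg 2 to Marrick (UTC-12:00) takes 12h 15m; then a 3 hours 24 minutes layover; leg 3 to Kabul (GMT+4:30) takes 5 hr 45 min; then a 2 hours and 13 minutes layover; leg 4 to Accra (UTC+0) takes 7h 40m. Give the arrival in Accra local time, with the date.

04:58 on Jul 5

Convert departure to UTC: 14:29 − 9:00 = 05:29 UTC on Jul 3.
Add 10 hours and 2 minutes leg 1 → 15:31 UTC.
Add 6 hours 10 minutes layover in Greywater → 21:41 UTC.
Add 12 hours 15 minutes leg 2 → 09:56 UTC (Jul 4).
Add 3 hours and 24 minutes layover in Marrick → 13:20 UTC.
Add 5 hours and 45 minutes leg 3 → 19:05 UTC.
Add 2 hours and 13 minutes layover in Kabul → 21:18 UTC.
Add 7 hours and 40 minutes leg 4 → 04:58 UTC (Jul 5).
Accra is UTC+0, so local arrival is the same: 04:58 on Jul 5.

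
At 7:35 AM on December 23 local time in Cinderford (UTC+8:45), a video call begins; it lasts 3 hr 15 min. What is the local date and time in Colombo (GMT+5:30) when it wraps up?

7:35 AM on December 23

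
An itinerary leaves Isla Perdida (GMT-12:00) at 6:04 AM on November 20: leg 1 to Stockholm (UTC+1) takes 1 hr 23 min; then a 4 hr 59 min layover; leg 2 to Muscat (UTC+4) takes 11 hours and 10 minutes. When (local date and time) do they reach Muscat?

Convert departure to UTC: 6:04 AM + 12:00 = 6:04 PM UTC on Nov 20.
Add 1 hour and 23 minutes leg 1 → 7:27 PM UTC.
Add 4 hours and 59 minutes layover in Stockholm → 12:26 AM UTC (Nov 21).
Add 11 hours and 10 minutes leg 2 → 11:36 AM UTC.
Muscat is UTC+4:00, so local arrival = 11:36 AM + 4:00 = 3:36 PM on Nov 21.

3:36 PM on Nov 21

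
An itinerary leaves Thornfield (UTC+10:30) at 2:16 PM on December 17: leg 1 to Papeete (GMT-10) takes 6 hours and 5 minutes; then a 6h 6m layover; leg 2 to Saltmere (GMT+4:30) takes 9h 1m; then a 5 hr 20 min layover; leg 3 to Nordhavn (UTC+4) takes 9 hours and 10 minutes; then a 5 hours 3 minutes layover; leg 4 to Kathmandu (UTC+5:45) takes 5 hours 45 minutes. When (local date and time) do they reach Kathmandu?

8:01 AM on Dec 19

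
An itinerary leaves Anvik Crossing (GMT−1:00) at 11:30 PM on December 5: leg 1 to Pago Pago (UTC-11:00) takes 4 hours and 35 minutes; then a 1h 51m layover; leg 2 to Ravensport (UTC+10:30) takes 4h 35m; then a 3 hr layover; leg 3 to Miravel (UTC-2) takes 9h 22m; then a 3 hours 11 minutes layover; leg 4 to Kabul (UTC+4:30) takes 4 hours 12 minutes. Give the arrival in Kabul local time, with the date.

Convert departure to UTC: 11:30 PM + 1:00 = 12:30 AM UTC on Dec 6.
Add 4 hours and 35 minutes leg 1 → 5:05 AM UTC.
Add 1 hour 51 minutes layover in Pago Pago → 6:56 AM UTC.
Add 4 hours 35 minutes leg 2 → 11:31 AM UTC.
Add 3 hours layover in Ravensport → 2:31 PM UTC.
Add 9 hours and 22 minutes leg 3 → 11:53 PM UTC.
Add 3 hours and 11 minutes layover in Miravel → 3:04 AM UTC (Dec 7).
Add 4 hours and 12 minutes leg 4 → 7:16 AM UTC.
Kabul is UTC+4:30, so local arrival = 7:16 AM + 4:30 = 11:46 AM on Dec 7.

11:46 AM on December 7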